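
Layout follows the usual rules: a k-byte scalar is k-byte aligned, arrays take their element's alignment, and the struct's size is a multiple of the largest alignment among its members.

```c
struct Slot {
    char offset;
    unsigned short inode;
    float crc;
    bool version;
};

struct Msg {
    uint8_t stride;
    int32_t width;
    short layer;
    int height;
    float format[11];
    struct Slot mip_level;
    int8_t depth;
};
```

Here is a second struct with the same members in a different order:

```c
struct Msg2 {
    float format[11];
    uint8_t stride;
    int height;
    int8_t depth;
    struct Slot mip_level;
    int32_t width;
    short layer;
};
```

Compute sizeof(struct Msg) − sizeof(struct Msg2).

Slot: 0..1  offset  (1B, 1-aligned); 1..2  -- padding (1B); 2..4  inode  (2B, 2-aligned); 4..8  crc  (4B, 4-aligned); 8..9  version  (1B, 1-aligned); 9..12  -- tail padding (3B); sizeof = 12, alignof = 4
0..1  stride  (1B, 1-aligned)
1..4  -- padding (3B)
4..8  width  (4B, 4-aligned)
8..10  layer  (2B, 2-aligned)
10..12  -- padding (2B)
12..16  height  (4B, 4-aligned)
16..60  format  (44B, 4-aligned)
60..72  mip_level  (12B, 4-aligned)
72..73  depth  (1B, 1-aligned)
73..76  -- tail padding (3B)
sizeof = 76, alignof = 4
— Msg2 —
0..44  format  (44B, 4-aligned)
44..45  stride  (1B, 1-aligned)
45..48  -- padding (3B)
48..52  height  (4B, 4-aligned)
52..53  depth  (1B, 1-aligned)
53..56  -- padding (3B)
56..68  mip_level  (12B, 4-aligned)
68..72  width  (4B, 4-aligned)
72..74  layer  (2B, 2-aligned)
74..76  -- tail padding (2B)
sizeof = 76, alignof = 4
76 − 76 = 0

0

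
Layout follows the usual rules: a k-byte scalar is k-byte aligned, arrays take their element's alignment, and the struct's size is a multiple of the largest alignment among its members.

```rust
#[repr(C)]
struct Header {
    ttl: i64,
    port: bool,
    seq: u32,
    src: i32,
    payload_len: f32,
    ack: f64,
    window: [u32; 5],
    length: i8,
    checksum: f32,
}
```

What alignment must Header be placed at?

member alignments: ttl=8, port=1, seq=4, src=4, payload_len=4, ack=8, window=4, length=1, checksum=4
max = 8

8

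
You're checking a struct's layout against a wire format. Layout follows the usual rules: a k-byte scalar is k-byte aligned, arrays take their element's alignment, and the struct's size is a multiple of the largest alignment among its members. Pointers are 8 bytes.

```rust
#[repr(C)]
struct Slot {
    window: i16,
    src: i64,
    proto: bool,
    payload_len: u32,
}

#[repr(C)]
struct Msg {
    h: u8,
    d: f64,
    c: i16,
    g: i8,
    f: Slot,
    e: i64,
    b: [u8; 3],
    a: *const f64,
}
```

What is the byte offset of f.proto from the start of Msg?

Slot: @0: window [2B, align 2] → 2; +6 pad (align 8); @8: src [8B, align 8] → 16; @16: proto [1B, align 1] → 17; +3 pad (align 4); @20: payload_len [4B, align 4] → 24; size 24, align 8
@0: h [1B, align 1] → 1
+7 pad (align 8)
@8: d [8B, align 8] → 16
@16: c [2B, align 2] → 18
@18: g [1B, align 1] → 19
+5 pad (align 8)
@24: f [24B, align 8] → 48
within Slot: proto at 16
24 + 16 = 40

40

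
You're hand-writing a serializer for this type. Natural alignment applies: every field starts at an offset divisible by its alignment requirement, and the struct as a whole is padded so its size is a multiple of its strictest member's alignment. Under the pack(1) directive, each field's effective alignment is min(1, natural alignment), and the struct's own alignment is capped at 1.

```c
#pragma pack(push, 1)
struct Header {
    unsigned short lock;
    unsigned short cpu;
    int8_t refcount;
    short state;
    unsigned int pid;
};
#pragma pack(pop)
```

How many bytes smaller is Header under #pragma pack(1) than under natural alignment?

1

natural layout:
  lock at 0 (size 2, align 2) → ends 2
  cpu at 2 (size 2, align 2) → ends 4
  refcount at 4 (size 1, align 1) → ends 5
  pad 1 to align 2 for state
  state at 6 (size 2, align 2) → ends 8
  pid at 8 (size 4, align 4) → ends 12
  total 12 bytes, alignment 4
packed(1) layout:
  lock at 0 (size 2, align 1) → ends 2
  cpu at 2 (size 2, align 1) → ends 4
  refcount at 4 (size 1, align 1) → ends 5
  state at 5 (size 2, align 1) → ends 7
  pid at 7 (size 4, align 1) → ends 11
  total 11 bytes, alignment 1
12 − 11 = 1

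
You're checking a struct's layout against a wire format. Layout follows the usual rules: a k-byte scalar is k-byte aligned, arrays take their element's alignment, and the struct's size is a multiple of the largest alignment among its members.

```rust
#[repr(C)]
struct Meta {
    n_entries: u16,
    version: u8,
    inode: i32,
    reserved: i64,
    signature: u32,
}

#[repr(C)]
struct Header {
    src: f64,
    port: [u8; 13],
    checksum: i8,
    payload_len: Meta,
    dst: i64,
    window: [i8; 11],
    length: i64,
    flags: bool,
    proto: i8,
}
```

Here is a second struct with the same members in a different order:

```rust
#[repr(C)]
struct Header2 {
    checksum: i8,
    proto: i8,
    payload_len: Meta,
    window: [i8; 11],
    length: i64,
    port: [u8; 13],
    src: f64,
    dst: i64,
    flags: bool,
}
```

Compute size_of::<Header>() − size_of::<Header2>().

-8

Meta: 0..2  n_entries  (2B, 2-aligned); 2..3  version  (1B, 1-aligned); 3..4  -- padding (1B); 4..8  inode  (4B, 4-aligned); 8..16  reserved  (8B, 8-aligned); 16..20  signature  (4B, 4-aligned); 20..24  -- tail padding (4B); sizeof = 24, alignof = 8
0..8  src  (8B, 8-aligned)
8..21  port  (13B, 1-aligned)
21..22  checksum  (1B, 1-aligned)
22..24  -- padding (2B)
24..48  payload_len  (24B, 8-aligned)
48..56  dst  (8B, 8-aligned)
56..67  window  (11B, 1-aligned)
67..72  -- padding (5B)
72..80  length  (8B, 8-aligned)
80..81  flags  (1B, 1-aligned)
81..82  proto  (1B, 1-aligned)
82..88  -- tail padding (6B)
sizeof = 88, alignof = 8
— Header2 —
0..1  checksum  (1B, 1-aligned)
1..2  proto  (1B, 1-aligned)
2..8  -- padding (6B)
8..32  payload_len  (24B, 8-aligned)
32..43  window  (11B, 1-aligned)
43..48  -- padding (5B)
48..56  length  (8B, 8-aligned)
56..69  port  (13B, 1-aligned)
69..72  -- padding (3B)
72..80  src  (8B, 8-aligned)
80..88  dst  (8B, 8-aligned)
88..89  flags  (1B, 1-aligned)
89..96  -- tail padding (7B)
sizeof = 96, alignof = 8
88 − 96 = -8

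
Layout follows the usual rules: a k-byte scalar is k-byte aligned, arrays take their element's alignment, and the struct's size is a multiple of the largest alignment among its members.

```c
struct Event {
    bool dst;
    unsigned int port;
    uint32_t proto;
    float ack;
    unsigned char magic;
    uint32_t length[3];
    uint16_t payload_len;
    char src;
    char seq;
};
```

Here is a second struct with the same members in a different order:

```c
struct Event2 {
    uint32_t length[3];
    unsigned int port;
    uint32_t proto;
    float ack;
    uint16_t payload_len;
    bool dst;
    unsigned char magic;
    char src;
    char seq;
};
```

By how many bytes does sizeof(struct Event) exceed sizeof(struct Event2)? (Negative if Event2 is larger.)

4

@0: dst [1B, align 1] → 1
+3 pad (align 4)
@4: port [4B, align 4] → 8
@8: proto [4B, align 4] → 12
@12: ack [4B, align 4] → 16
@16: magic [1B, align 1] → 17
+3 pad (align 4)
@20: length [12B, align 4] → 32
@32: payload_len [2B, align 2] → 34
@34: src [1B, align 1] → 35
@35: seq [1B, align 1] → 36
size 36, align 4
— Event2 —
@0: length [12B, align 4] → 12
@12: port [4B, align 4] → 16
@16: proto [4B, align 4] → 20
@20: ack [4B, align 4] → 24
@24: payload_len [2B, align 2] → 26
@26: dst [1B, align 1] → 27
@27: magic [1B, align 1] → 28
@28: src [1B, align 1] → 29
@29: seq [1B, align 1] → 30
+2 tail pad (align 4)
size 32, align 4
36 − 32 = 4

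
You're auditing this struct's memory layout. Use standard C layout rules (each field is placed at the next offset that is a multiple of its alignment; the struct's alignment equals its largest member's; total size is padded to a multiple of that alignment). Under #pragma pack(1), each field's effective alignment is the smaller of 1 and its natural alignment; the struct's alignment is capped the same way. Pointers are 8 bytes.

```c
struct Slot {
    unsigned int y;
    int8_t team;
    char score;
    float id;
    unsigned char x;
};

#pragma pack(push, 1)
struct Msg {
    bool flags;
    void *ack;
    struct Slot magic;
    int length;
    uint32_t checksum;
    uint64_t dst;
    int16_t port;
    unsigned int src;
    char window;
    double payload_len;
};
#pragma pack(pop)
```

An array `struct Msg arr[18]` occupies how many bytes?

1008

Slot: @0: y [4B, align 4] → 4; @4: team [1B, align 1] → 5; @5: score [1B, align 1] → 6; +2 pad (align 4); @8: id [4B, align 4] → 12; @12: x [1B, align 1] → 13; +3 tail pad (align 4); size 16, align 4
@0: flags [1B, align 1] → 1
@1: ack [8B, align 1] → 9
@9: magic [16B, align 1] → 25
@25: length [4B, align 1] → 29
@29: checksum [4B, align 1] → 33
@33: dst [8B, align 1] → 41
@41: port [2B, align 1] → 43
@43: src [4B, align 1] → 47
@47: window [1B, align 1] → 48
@48: payload_len [8B, align 1] → 56
size 56, align 1
array of 18: 18 × 56 = 1008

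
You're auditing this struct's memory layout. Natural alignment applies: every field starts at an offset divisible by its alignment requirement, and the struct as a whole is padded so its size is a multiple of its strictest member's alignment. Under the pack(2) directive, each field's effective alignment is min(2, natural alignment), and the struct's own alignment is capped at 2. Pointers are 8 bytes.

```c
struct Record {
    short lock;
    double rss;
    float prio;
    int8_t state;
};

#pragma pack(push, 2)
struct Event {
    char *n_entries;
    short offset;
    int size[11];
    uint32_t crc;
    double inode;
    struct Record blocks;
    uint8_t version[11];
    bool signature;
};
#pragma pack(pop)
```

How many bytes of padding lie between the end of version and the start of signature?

0

Record: 0..2  lock  (2B, 2-aligned); 2..8  -- padding (6B); 8..16  rss  (8B, 8-aligned); 16..20  prio  (4B, 4-aligned); 20..21  state  (1B, 1-aligned); 21..24  -- tail padding (3B); sizeof = 24, alignof = 8
0..8  n_entries  (8B, 2-aligned)
8..10  offset  (2B, 2-aligned)
10..54  size  (44B, 2-aligned)
54..58  crc  (4B, 2-aligned)
58..66  inode  (8B, 2-aligned)
66..90  blocks  (24B, 2-aligned)
90..101  version  (11B, 1-aligned)
101..102  signature  (1B, 1-aligned)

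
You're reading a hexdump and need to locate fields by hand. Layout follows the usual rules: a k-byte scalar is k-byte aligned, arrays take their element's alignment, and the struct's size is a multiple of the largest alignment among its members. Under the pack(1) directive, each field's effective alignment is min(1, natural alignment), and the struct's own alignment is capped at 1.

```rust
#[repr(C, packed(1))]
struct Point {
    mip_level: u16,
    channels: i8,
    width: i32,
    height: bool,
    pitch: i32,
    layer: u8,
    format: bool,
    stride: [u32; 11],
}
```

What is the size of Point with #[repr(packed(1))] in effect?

mip_level at 0 (size 2, align 1) → ends 2
channels at 2 (size 1, align 1) → ends 3
width at 3 (size 4, align 1) → ends 7
height at 7 (size 1, align 1) → ends 8
pitch at 8 (size 4, align 1) → ends 12
layer at 12 (size 1, align 1) → ends 13
format at 13 (size 1, align 1) → ends 14
stride at 14 (size 44, align 1) → ends 58
total 58 bytes, alignment 1

58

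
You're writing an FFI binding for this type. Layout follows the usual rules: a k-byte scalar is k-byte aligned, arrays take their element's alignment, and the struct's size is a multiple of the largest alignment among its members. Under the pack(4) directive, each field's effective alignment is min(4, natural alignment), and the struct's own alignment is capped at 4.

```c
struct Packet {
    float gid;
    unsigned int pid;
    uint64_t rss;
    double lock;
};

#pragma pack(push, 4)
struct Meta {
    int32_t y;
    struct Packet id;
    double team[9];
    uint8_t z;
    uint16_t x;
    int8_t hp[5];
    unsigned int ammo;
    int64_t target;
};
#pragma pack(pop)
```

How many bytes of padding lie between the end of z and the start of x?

Packet: 0..4  gid  (4B, 4-aligned); 4..8  pid  (4B, 4-aligned); 8..16  rss  (8B, 8-aligned); 16..24  lock  (8B, 8-aligned); sizeof = 24, alignof = 8
0..4  y  (4B, 4-aligned)
4..28  id  (24B, 4-aligned)
28..100  team  (72B, 4-aligned)
100..101  z  (1B, 1-aligned)
101..102  -- padding (1B)
102..104  x  (2B, 2-aligned)

1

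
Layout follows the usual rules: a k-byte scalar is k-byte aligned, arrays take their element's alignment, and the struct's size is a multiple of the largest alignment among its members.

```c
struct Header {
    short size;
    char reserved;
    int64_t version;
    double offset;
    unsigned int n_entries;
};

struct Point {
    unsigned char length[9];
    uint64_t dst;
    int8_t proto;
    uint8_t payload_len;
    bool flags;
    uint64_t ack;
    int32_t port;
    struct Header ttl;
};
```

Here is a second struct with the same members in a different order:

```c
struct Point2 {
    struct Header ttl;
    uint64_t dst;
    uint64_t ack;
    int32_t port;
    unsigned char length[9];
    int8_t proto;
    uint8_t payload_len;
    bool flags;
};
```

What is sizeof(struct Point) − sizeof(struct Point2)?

16

Header: 0..2  size  (2B, 2-aligned); 2..3  reserved  (1B, 1-aligned); 3..8  -- padding (5B); 8..16  version  (8B, 8-aligned); 16..24  offset  (8B, 8-aligned); 24..28  n_entries  (4B, 4-aligned); 28..32  -- tail padding (4B); sizeof = 32, alignof = 8
0..9  length  (9B, 1-aligned)
9..16  -- padding (7B)
16..24  dst  (8B, 8-aligned)
24..25  proto  (1B, 1-aligned)
25..26  payload_len  (1B, 1-aligned)
26..27  flags  (1B, 1-aligned)
27..32  -- padding (5B)
32..40  ack  (8B, 8-aligned)
40..44  port  (4B, 4-aligned)
44..48  -- padding (4B)
48..80  ttl  (32B, 8-aligned)
sizeof = 80, alignof = 8
— Point2 —
0..32  ttl  (32B, 8-aligned)
32..40  dst  (8B, 8-aligned)
40..48  ack  (8B, 8-aligned)
48..52  port  (4B, 4-aligned)
52..61  length  (9B, 1-aligned)
61..62  proto  (1B, 1-aligned)
62..63  payload_len  (1B, 1-aligned)
63..64  flags  (1B, 1-aligned)
sizeof = 64, alignof = 8
80 − 64 = 16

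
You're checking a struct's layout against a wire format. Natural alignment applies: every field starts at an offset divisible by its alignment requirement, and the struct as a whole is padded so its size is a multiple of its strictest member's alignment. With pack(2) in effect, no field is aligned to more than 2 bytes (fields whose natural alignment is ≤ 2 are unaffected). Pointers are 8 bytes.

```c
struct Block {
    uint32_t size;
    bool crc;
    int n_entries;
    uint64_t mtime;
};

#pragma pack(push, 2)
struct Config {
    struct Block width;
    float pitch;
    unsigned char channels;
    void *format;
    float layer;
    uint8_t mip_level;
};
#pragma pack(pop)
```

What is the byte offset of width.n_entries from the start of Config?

Block: size at 0 (size 4, align 4) → ends 4; crc at 4 (size 1, align 1) → ends 5; pad 3 to align 4 for n_entries; n_entries at 8 (size 4, align 4) → ends 12; pad 4 to align 8 for mtime; mtime at 16 (size 8, align 8) → ends 24; total 24 bytes, alignment 8
width at 0 (size 24, align 2) → ends 24
within Block: n_entries at 8
0 + 8 = 8

8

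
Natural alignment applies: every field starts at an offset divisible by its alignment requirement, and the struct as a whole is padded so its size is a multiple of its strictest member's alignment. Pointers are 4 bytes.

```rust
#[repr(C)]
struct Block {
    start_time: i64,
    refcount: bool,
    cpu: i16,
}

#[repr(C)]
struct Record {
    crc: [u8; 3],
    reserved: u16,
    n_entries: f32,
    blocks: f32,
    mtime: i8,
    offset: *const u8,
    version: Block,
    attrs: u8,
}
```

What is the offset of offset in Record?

Block: @0: start_time [8B, align 8] → 8; @8: refcount [1B, align 1] → 9; +1 pad (align 2); @10: cpu [2B, align 2] → 12; +4 tail pad (align 8); size 16, align 8
@0: crc [3B, align 1] → 3
+1 pad (align 2)
@4: reserved [2B, align 2] → 6
+2 pad (align 4)
@8: n_entries [4B, align 4] → 12
@12: blocks [4B, align 4] → 16
@16: mtime [1B, align 1] → 17
+3 pad (align 4)
@20: offset [4B, align 4] → 24

20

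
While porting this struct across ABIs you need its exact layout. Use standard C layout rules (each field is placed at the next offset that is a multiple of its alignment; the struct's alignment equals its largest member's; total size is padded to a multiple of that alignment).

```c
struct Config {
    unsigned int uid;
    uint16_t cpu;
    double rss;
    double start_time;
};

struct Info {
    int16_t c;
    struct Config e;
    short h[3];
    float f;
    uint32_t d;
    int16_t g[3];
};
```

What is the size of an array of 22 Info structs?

1232

Config: uid at 0 (size 4, align 4) → ends 4; cpu at 4 (size 2, align 2) → ends 6; pad 2 to align 8 for rss; rss at 8 (size 8, align 8) → ends 16; start_time at 16 (size 8, align 8) → ends 24; total 24 bytes, alignment 8
c at 0 (size 2, align 2) → ends 2
pad 6 to align 8 for e
e at 8 (size 24, align 8) → ends 32
h at 32 (size 6, align 2) → ends 38
pad 2 to align 4 for f
f at 40 (size 4, align 4) → ends 44
d at 44 (size 4, align 4) → ends 48
g at 48 (size 6, align 2) → ends 54
tail pad 2 to reach multiple of 8
total 56 bytes, alignment 8
array of 22: 22 × 56 = 1232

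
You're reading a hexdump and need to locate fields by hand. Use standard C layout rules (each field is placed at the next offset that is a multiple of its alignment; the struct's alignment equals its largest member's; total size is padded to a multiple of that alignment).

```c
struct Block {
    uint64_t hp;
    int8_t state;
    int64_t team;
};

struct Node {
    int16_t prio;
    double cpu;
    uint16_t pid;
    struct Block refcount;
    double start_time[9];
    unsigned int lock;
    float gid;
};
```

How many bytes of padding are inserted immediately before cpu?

6

Block: 0..8  hp  (8B, 8-aligned); 8..9  state  (1B, 1-aligned); 9..16  -- padding (7B); 16..24  team  (8B, 8-aligned); sizeof = 24, alignof = 8
0..2  prio  (2B, 2-aligned)
2..8  -- padding (6B)
8..16  cpu  (8B, 8-aligned)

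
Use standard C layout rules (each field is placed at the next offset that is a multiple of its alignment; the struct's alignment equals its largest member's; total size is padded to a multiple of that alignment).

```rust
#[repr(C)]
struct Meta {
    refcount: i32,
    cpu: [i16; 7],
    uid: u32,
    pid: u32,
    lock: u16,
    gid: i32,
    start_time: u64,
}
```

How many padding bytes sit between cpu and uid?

refcount at 0 (size 4, align 4) → ends 4
cpu at 4 (size 14, align 2) → ends 18
pad 2 to align 4 for uid
uid at 20 (size 4, align 4) → ends 24

2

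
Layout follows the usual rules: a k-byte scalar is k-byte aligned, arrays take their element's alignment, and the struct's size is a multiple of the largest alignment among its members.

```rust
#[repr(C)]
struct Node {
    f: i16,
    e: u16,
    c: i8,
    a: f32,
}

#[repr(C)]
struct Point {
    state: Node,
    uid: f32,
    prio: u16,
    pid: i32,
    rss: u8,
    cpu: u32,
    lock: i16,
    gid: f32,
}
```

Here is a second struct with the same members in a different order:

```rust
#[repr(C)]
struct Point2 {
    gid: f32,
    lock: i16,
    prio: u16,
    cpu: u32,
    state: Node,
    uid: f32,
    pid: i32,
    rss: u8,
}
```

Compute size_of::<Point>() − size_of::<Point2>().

4

Node: @0: f [2B, align 2] → 2; @2: e [2B, align 2] → 4; @4: c [1B, align 1] → 5; +3 pad (align 4); @8: a [4B, align 4] → 12; size 12, align 4
@0: state [12B, align 4] → 12
@12: uid [4B, align 4] → 16
@16: prio [2B, align 2] → 18
+2 pad (align 4)
@20: pid [4B, align 4] → 24
@24: rss [1B, align 1] → 25
+3 pad (align 4)
@28: cpu [4B, align 4] → 32
@32: lock [2B, align 2] → 34
+2 pad (align 4)
@36: gid [4B, align 4] → 40
size 40, align 4
— Point2 —
@0: gid [4B, align 4] → 4
@4: lock [2B, align 2] → 6
@6: prio [2B, align 2] → 8
@8: cpu [4B, align 4] → 12
@12: state [12B, align 4] → 24
@24: uid [4B, align 4] → 28
@28: pid [4B, align 4] → 32
@32: rss [1B, align 1] → 33
+3 tail pad (align 4)
size 36, align 4
40 − 36 = 4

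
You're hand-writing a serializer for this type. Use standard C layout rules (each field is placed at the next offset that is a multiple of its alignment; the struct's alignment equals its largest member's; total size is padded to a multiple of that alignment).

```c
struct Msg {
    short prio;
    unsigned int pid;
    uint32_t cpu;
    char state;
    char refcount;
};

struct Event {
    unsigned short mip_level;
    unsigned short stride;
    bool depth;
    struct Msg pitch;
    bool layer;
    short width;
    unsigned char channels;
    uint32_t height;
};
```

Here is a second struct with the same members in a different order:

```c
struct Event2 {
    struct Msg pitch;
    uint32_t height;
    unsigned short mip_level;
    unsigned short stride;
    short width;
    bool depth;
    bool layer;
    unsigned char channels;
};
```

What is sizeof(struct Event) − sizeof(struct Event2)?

Msg: @0: prio [2B, align 2] → 2; +2 pad (align 4); @4: pid [4B, align 4] → 8; @8: cpu [4B, align 4] → 12; @12: state [1B, align 1] → 13; @13: refcount [1B, align 1] → 14; +2 tail pad (align 4); size 16, align 4
@0: mip_level [2B, align 2] → 2
@2: stride [2B, align 2] → 4
@4: depth [1B, align 1] → 5
+3 pad (align 4)
@8: pitch [16B, align 4] → 24
@24: layer [1B, align 1] → 25
+1 pad (align 2)
@26: width [2B, align 2] → 28
@28: channels [1B, align 1] → 29
+3 pad (align 4)
@32: height [4B, align 4] → 36
size 36, align 4
— Event2 —
@0: pitch [16B, align 4] → 16
@16: height [4B, align 4] → 20
@20: mip_level [2B, align 2] → 22
@22: stride [2B, align 2] → 24
@24: width [2B, align 2] → 26
@26: depth [1B, align 1] → 27
@27: layer [1B, align 1] → 28
@28: channels [1B, align 1] → 29
+3 tail pad (align 4)
size 32, align 4
36 − 32 = 4

4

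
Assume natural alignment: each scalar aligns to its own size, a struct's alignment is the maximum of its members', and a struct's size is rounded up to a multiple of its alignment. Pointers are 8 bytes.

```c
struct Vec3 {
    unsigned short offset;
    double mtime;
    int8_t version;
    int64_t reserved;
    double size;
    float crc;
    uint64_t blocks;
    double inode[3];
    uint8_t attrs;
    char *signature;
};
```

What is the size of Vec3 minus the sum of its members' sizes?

24

@0: offset [2B, align 2] → 2
+6 pad (align 8)
@8: mtime [8B, align 8] → 16
@16: version [1B, align 1] → 17
+7 pad (align 8)
@24: reserved [8B, align 8] → 32
@32: size [8B, align 8] → 40
@40: crc [4B, align 4] → 44
+4 pad (align 8)
@48: blocks [8B, align 8] → 56
@56: inode [24B, align 8] → 80
@80: attrs [1B, align 1] → 81
+7 pad (align 8)
@88: signature [8B, align 8] → 96
size 96, align 8
data bytes 72, size 96 → padding 24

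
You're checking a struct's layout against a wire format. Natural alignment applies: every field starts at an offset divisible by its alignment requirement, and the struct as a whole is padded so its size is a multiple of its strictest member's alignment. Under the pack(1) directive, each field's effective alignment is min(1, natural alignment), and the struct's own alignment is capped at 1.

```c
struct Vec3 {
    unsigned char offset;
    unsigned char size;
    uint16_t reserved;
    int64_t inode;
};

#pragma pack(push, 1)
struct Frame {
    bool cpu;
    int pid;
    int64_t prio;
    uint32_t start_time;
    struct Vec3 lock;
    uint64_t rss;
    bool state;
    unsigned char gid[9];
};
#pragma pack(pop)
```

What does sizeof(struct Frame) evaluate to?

51

Vec3: 0..1  offset  (1B, 1-aligned); 1..2  size  (1B, 1-aligned); 2..4  reserved  (2B, 2-aligned); 4..8  -- padding (4B); 8..16  inode  (8B, 8-aligned); sizeof = 16, alignof = 8
0..1  cpu  (1B, 1-aligned)
1..5  pid  (4B, 1-aligned)
5..13  prio  (8B, 1-aligned)
13..17  start_time  (4B, 1-aligned)
17..33  lock  (16B, 1-aligned)
33..41  rss  (8B, 1-aligned)
41..42  state  (1B, 1-aligned)
42..51  gid  (9B, 1-aligned)
sizeof = 51, alignof = 1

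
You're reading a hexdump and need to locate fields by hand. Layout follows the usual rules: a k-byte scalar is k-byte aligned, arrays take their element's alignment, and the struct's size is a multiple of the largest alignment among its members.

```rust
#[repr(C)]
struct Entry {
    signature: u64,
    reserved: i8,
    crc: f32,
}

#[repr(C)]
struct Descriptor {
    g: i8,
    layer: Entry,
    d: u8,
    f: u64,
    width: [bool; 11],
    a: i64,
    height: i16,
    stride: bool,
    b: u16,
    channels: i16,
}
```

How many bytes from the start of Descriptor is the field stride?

Entry: signature at 0 (size 8, align 8) → ends 8; reserved at 8 (size 1, align 1) → ends 9; pad 3 to align 4 for crc; crc at 12 (size 4, align 4) → ends 16; total 16 bytes, alignment 8
g at 0 (size 1, align 1) → ends 1
pad 7 to align 8 for layer
layer at 8 (size 16, align 8) → ends 24
d at 24 (size 1, align 1) → ends 25
pad 7 to align 8 for f
f at 32 (size 8, align 8) → ends 40
width at 40 (size 11, align 1) → ends 51
pad 5 to align 8 for a
a at 56 (size 8, align 8) → ends 64
height at 64 (size 2, align 2) → ends 66
stride at 66 (size 1, align 1) → ends 67

66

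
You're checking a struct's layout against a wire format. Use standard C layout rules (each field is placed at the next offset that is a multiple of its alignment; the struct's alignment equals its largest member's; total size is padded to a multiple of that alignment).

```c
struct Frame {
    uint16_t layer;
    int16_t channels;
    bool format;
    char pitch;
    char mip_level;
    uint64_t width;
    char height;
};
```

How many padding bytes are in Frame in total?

layer at 0 (size 2, align 2) → ends 2
channels at 2 (size 2, align 2) → ends 4
format at 4 (size 1, align 1) → ends 5
pitch at 5 (size 1, align 1) → ends 6
mip_level at 6 (size 1, align 1) → ends 7
pad 1 to align 8 for width
width at 8 (size 8, align 8) → ends 16
height at 16 (size 1, align 1) → ends 17
tail pad 7 to reach multiple of 8
total 24 bytes, alignment 8
data bytes 16, size 24 → padding 8

8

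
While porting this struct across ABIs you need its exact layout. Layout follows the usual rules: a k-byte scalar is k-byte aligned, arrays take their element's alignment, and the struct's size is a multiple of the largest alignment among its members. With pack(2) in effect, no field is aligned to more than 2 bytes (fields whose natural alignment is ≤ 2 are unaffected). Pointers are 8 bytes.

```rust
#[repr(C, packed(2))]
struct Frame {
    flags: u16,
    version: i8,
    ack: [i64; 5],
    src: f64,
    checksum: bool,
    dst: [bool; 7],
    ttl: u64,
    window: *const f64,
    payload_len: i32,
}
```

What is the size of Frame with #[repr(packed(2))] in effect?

80

0..2  flags  (2B, 2-aligned)
2..3  version  (1B, 1-aligned)
3..4  -- padding (1B)
4..44  ack  (40B, 2-aligned)
44..52  src  (8B, 2-aligned)
52..53  checksum  (1B, 1-aligned)
53..60  dst  (7B, 1-aligned)
60..68  ttl  (8B, 2-aligned)
68..76  window  (8B, 2-aligned)
76..80  payload_len  (4B, 2-aligned)
sizeof = 80, alignof = 2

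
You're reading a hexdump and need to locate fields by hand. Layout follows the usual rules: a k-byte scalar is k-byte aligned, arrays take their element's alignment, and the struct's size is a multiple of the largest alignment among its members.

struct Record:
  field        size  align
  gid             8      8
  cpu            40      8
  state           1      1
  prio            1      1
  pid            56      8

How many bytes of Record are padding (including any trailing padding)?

@0: gid [8B, align 8] → 8
@8: cpu [40B, align 8] → 48
@48: state [1B, align 1] → 49
@49: prio [1B, align 1] → 50
+6 pad (align 8)
@56: pid [56B, align 8] → 112
size 112, align 8
data bytes 106, size 112 → padding 6

6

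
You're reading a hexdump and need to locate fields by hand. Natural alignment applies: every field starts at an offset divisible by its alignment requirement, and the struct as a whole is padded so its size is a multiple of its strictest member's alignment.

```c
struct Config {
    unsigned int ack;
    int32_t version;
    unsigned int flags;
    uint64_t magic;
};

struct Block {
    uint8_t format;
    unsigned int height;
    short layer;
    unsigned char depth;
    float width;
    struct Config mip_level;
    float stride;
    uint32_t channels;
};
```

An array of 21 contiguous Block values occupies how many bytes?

Config: @0: ack [4B, align 4] → 4; @4: version [4B, align 4] → 8; @8: flags [4B, align 4] → 12; +4 pad (align 8); @16: magic [8B, align 8] → 24; size 24, align 8
@0: format [1B, align 1] → 1
+3 pad (align 4)
@4: height [4B, align 4] → 8
@8: layer [2B, align 2] → 10
@10: depth [1B, align 1] → 11
+1 pad (align 4)
@12: width [4B, align 4] → 16
@16: mip_level [24B, align 8] → 40
@40: stride [4B, align 4] → 44
@44: channels [4B, align 4] → 48
size 48, align 8
array of 21: 21 × 48 = 1008

1008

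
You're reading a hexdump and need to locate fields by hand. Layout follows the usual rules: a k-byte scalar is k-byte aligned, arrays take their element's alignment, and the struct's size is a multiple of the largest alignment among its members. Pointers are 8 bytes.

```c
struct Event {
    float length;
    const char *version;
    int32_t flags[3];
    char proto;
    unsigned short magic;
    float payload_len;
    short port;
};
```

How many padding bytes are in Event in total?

7

length at 0 (size 4, align 4) → ends 4
pad 4 to align 8 for version
version at 8 (size 8, align 8) → ends 16
flags at 16 (size 12, align 4) → ends 28
proto at 28 (size 1, align 1) → ends 29
pad 1 to align 2 for magic
magic at 30 (size 2, align 2) → ends 32
payload_len at 32 (size 4, align 4) → ends 36
port at 36 (size 2, align 2) → ends 38
tail pad 2 to reach multiple of 8
total 40 bytes, alignment 8
data bytes 33, size 40 → padding 7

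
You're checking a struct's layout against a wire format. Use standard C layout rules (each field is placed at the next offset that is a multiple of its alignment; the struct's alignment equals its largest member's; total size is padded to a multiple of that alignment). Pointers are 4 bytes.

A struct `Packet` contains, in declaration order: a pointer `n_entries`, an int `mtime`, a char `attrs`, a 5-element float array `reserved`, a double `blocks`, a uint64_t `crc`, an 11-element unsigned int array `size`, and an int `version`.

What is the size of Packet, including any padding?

@0: n_entries [4B, align 4] → 4
@4: mtime [4B, align 4] → 8
@8: attrs [1B, align 1] → 9
+3 pad (align 4)
@12: reserved [20B, align 4] → 32
@32: blocks [8B, align 8] → 40
@40: crc [8B, align 8] → 48
@48: size [44B, align 4] → 92
@92: version [4B, align 4] → 96
size 96, align 8

96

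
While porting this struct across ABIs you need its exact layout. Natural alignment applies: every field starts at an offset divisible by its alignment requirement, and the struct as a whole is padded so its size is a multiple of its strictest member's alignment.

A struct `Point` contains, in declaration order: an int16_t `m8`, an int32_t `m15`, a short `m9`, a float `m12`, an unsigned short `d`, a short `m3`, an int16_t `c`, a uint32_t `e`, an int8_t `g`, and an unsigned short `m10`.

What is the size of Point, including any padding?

m8 at 0 (size 2, align 2) → ends 2
pad 2 to align 4 for m15
m15 at 4 (size 4, align 4) → ends 8
m9 at 8 (size 2, align 2) → ends 10
pad 2 to align 4 for m12
m12 at 12 (size 4, align 4) → ends 16
d at 16 (size 2, align 2) → ends 18
m3 at 18 (size 2, align 2) → ends 20
c at 20 (size 2, align 2) → ends 22
pad 2 to align 4 for e
e at 24 (size 4, align 4) → ends 28
g at 28 (size 1, align 1) → ends 29
pad 1 to align 2 for m10
m10 at 30 (size 2, align 2) → ends 32
total 32 bytes, alignment 4

32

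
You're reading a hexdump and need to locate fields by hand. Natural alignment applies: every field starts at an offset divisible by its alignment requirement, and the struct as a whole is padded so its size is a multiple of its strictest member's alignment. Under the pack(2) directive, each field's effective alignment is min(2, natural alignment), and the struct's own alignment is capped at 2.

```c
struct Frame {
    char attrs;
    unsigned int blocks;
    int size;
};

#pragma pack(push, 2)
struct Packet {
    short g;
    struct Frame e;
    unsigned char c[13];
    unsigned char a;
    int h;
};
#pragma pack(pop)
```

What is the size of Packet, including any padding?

32 bytes

Frame: attrs at 0 (size 1, align 1) → ends 1; pad 3 to align 4 for blocks; blocks at 4 (size 4, align 4) → ends 8; size at 8 (size 4, align 4) → ends 12; total 12 bytes, alignment 4
g at 0 (size 2, align 2) → ends 2
e at 2 (size 12, align 2) → ends 14
c at 14 (size 13, align 1) → ends 27
a at 27 (size 1, align 1) → ends 28
h at 28 (size 4, align 2) → ends 32
total 32 bytes, alignment 2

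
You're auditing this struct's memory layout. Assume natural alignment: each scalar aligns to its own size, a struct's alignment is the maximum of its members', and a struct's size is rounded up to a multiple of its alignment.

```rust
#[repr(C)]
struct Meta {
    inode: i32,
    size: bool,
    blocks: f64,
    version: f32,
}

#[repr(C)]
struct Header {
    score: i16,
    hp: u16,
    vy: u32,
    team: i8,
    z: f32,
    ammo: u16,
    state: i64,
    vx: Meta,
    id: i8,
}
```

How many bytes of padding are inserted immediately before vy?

Meta: inode at 0 (size 4, align 4) → ends 4; size at 4 (size 1, align 1) → ends 5; pad 3 to align 8 for blocks; blocks at 8 (size 8, align 8) → ends 16; version at 16 (size 4, align 4) → ends 20; tail pad 4 to reach multiple of 8; total 24 bytes, alignment 8
score at 0 (size 2, align 2) → ends 2
hp at 2 (size 2, align 2) → ends 4
vy at 4 (size 4, align 4) → ends 8

0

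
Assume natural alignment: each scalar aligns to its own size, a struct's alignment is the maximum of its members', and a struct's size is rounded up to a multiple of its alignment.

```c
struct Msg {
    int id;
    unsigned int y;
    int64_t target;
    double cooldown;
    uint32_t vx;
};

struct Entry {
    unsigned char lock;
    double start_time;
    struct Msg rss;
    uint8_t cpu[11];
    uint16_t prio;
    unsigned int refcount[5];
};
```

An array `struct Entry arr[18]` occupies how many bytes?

1584

Msg: 0..4  id  (4B, 4-aligned); 4..8  y  (4B, 4-aligned); 8..16  target  (8B, 8-aligned); 16..24  cooldown  (8B, 8-aligned); 24..28  vx  (4B, 4-aligned); 28..32  -- tail padding (4B); sizeof = 32, alignof = 8
0..1  lock  (1B, 1-aligned)
1..8  -- padding (7B)
8..16  start_time  (8B, 8-aligned)
16..48  rss  (32B, 8-aligned)
48..59  cpu  (11B, 1-aligned)
59..60  -- padding (1B)
60..62  prio  (2B, 2-aligned)
62..64  -- padding (2B)
64..84  refcount  (20B, 4-aligned)
84..88  -- tail padding (4B)
sizeof = 88, alignof = 8
array of 18: 18 × 88 = 1584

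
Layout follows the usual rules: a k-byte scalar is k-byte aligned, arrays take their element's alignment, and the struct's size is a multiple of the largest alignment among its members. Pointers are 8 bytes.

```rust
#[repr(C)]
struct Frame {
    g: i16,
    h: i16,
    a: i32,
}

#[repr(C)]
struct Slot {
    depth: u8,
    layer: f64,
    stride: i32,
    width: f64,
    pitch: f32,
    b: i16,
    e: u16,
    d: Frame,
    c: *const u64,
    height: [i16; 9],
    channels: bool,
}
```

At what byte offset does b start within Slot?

36

Frame: 0..2  g  (2B, 2-aligned); 2..4  h  (2B, 2-aligned); 4..8  a  (4B, 4-aligned); sizeof = 8, alignof = 4
0..1  depth  (1B, 1-aligned)
1..8  -- padding (7B)
8..16  layer  (8B, 8-aligned)
16..20  stride  (4B, 4-aligned)
20..24  -- padding (4B)
24..32  width  (8B, 8-aligned)
32..36  pitch  (4B, 4-aligned)
36..38  b  (2B, 2-aligned)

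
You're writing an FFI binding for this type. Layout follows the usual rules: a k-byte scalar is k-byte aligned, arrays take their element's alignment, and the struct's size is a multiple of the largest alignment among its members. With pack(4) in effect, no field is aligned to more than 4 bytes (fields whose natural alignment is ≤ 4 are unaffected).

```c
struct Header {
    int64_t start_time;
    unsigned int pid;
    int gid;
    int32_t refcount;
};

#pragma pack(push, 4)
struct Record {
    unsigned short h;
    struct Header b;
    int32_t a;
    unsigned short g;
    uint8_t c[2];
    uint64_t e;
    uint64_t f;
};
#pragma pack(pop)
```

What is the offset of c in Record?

34

Header: @0: start_time [8B, align 8] → 8; @8: pid [4B, align 4] → 12; @12: gid [4B, align 4] → 16; @16: refcount [4B, align 4] → 20; +4 tail pad (align 8); size 24, align 8
@0: h [2B, align 2] → 2
+2 pad (align 4)
@4: b [24B, align 4] → 28
@28: a [4B, align 4] → 32
@32: g [2B, align 2] → 34
@34: c [2B, align 1] → 36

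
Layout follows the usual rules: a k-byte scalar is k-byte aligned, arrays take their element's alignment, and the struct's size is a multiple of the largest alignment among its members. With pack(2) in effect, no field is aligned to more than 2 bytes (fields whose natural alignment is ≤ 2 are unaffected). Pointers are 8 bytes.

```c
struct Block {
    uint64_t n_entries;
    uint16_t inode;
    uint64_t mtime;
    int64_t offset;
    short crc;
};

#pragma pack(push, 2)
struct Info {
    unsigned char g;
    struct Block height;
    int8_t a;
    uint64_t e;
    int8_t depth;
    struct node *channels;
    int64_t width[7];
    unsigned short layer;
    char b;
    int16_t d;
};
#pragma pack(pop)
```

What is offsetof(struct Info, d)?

Block: 0..8  n_entries  (8B, 8-aligned); 8..10  inode  (2B, 2-aligned); 10..16  -- padding (6B); 16..24  mtime  (8B, 8-aligned); 24..32  offset  (8B, 8-aligned); 32..34  crc  (2B, 2-aligned); 34..40  -- tail padding (6B); sizeof = 40, alignof = 8
0..1  g  (1B, 1-aligned)
1..2  -- padding (1B)
2..42  height  (40B, 2-aligned)
42..43  a  (1B, 1-aligned)
43..44  -- padding (1B)
44..52  e  (8B, 2-aligned)
52..53  depth  (1B, 1-aligned)
53..54  -- padding (1B)
54..62  channels  (8B, 2-aligned)
62..118  width  (56B, 2-aligned)
118..120  layer  (2B, 2-aligned)
120..121  b  (1B, 1-aligned)
121..122  -- padding (1B)
122..124  d  (2B, 2-aligned)

122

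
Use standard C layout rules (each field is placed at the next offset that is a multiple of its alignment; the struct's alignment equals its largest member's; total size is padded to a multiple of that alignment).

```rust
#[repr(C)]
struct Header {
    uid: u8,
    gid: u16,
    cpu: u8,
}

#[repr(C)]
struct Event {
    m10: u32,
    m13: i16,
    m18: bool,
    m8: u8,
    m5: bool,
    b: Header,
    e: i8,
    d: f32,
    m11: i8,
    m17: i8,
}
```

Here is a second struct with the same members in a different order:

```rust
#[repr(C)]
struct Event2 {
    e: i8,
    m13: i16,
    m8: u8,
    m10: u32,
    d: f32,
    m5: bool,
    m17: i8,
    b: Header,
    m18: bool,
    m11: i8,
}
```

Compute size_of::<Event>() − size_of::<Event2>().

0

Header: 0..1  uid  (1B, 1-aligned); 1..2  -- padding (1B); 2..4  gid  (2B, 2-aligned); 4..5  cpu  (1B, 1-aligned); 5..6  -- tail padding (1B); sizeof = 6, alignof = 2
0..4  m10  (4B, 4-aligned)
4..6  m13  (2B, 2-aligned)
6..7  m18  (1B, 1-aligned)
7..8  m8  (1B, 1-aligned)
8..9  m5  (1B, 1-aligned)
9..10  -- padding (1B)
10..16  b  (6B, 2-aligned)
16..17  e  (1B, 1-aligned)
17..20  -- padding (3B)
20..24  d  (4B, 4-aligned)
24..25  m11  (1B, 1-aligned)
25..26  m17  (1B, 1-aligned)
26..28  -- tail padding (2B)
sizeof = 28, alignof = 4
— Event2 —
0..1  e  (1B, 1-aligned)
1..2  -- padding (1B)
2..4  m13  (2B, 2-aligned)
4..5  m8  (1B, 1-aligned)
5..8  -- padding (3B)
8..12  m10  (4B, 4-aligned)
12..16  d  (4B, 4-aligned)
16..17  m5  (1B, 1-aligned)
17..18  m17  (1B, 1-aligned)
18..24  b  (6B, 2-aligned)
24..25  m18  (1B, 1-aligned)
25..26  m11  (1B, 1-aligned)
26..28  -- tail padding (2B)
sizeof = 28, alignof = 4
28 − 28 = 0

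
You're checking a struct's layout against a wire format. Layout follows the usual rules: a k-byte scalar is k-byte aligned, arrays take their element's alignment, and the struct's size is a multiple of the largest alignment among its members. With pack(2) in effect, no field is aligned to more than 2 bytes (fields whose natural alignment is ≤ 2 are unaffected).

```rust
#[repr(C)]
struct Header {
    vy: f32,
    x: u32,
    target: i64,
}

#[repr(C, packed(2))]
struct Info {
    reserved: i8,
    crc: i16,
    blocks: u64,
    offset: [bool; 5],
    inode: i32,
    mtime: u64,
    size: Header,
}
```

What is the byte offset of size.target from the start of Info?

38

Header: @0: vy [4B, align 4] → 4; @4: x [4B, align 4] → 8; @8: target [8B, align 8] → 16; size 16, align 8
@0: reserved [1B, align 1] → 1
+1 pad (align 2)
@2: crc [2B, align 2] → 4
@4: blocks [8B, align 2] → 12
@12: offset [5B, align 1] → 17
+1 pad (align 2)
@18: inode [4B, align 2] → 22
@22: mtime [8B, align 2] → 30
@30: size [16B, align 2] → 46
within Header: target at 8
30 + 8 = 38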